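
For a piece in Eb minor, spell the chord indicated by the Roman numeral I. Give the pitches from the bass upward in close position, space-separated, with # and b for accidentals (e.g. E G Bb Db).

Eb G Bb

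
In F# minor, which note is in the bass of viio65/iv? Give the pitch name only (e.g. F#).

The applied chord viio65/iv is rooted on A#: A#-C#-E-G.
The figure 65 means first inversion — the third is in the bass.

C#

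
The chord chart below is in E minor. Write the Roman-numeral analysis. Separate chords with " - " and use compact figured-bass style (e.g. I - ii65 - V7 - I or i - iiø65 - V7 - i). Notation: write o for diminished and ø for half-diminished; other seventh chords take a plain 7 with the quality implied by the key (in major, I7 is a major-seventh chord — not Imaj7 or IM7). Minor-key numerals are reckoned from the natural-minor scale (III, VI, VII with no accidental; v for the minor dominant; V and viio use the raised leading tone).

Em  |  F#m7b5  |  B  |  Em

i - iiø7 - V - i

Em has root E, degree 1 in E minor, so i.
F#m7b5 has root F#, degree 2 in E minor, so iiø7.
B: major triad on B = scale degree 5 → V.
Em: minor triad on E = scale degree 1 → i.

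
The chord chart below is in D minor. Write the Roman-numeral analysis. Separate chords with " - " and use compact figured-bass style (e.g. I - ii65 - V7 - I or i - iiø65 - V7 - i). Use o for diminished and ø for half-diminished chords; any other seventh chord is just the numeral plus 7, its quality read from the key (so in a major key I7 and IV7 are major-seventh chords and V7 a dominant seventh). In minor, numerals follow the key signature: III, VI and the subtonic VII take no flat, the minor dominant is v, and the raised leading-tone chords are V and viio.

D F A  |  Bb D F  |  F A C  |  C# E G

i - VI - III - viio

D-F-A: minor triad on D = scale degree 1 → i.
Bb-D-F: major triad on Bb = scale degree 6 → VI.
F-A-C has root F, degree 3 in D minor, so III.
C#-E-G: root C# is the leading tone; diminished triad there is viio.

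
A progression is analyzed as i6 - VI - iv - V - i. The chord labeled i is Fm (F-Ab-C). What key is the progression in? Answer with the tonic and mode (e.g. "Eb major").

i is given as F-Ab-C — a minor triad with root F.
If F is scale degree 1 and the mode makes that degree carry a minor triad, the tonic is F and the mode is minor.

F minor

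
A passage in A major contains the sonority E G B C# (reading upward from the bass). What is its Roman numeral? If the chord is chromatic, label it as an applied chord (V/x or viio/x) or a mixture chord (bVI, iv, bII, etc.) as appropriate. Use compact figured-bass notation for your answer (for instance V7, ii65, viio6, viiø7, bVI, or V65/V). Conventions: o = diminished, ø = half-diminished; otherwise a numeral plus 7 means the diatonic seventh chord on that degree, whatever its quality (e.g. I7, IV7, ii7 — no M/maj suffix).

viiø65/IV

Stacked in thirds the chord is C#-E-G-B: a half-diminished seventh chord on C#.
C# sits a half step below D (IV in A major); a diminished chord there is the applied leading-tone chord of IV.
With E in the bass the chord is in first inversion, so the figured bass is 65.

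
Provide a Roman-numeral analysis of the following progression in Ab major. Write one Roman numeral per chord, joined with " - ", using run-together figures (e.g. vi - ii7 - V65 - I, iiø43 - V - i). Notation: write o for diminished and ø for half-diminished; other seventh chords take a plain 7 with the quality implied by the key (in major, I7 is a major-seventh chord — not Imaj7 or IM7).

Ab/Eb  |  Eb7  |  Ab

I64 - V7 - I

Ab/Eb: major triad on Ab = scale degree 1 → I64.
Eb7: root Eb is the dominant; dominant seventh chord there is V7.
Ab has root Ab, degree 1 in Ab major, so I.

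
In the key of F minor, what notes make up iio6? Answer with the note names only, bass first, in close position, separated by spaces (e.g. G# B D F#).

Bb Db G

In F minor, scale degree 2 is G, and the diatonic chord built there is a diminished triad.
That chord is spelled G-Bb-Db.
The figured bass 6 indicates first inversion, placing the third (Bb) in the bass: Bb-Db-G.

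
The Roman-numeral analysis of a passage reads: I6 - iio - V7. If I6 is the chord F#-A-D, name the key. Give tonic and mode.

D major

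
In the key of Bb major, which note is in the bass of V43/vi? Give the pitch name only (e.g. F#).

A

The applied chord V43/vi is rooted on D: D-F#-A-C.
The figure 43 means second inversion — the fifth is in the bass.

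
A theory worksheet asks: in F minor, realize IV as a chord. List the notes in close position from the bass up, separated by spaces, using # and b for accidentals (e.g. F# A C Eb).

Scale degree 4 in F minor is Bb; here the chord built on it is altered to a major triad. IV is the major subdominant, borrowed from the parallel major.
So the chord is Bb-D-F, a major triad.

Bb D F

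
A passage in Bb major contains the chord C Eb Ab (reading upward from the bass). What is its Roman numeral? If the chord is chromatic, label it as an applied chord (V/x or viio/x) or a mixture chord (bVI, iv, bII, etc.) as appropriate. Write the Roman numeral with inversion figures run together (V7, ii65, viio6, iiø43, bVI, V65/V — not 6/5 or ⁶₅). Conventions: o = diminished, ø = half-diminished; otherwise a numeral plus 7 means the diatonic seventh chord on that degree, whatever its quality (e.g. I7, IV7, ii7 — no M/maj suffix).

bVII6

The pitches Ab-C-Eb form a major triad rooted on Ab.
Ab is the lowered seventh degree of Bb major (diatonic 7 would be A). This is a major triad on the lowered seventh degree (the subtonic), borrowed from the parallel minor.
With C in the bass the chord is in first inversion, so the figured bass is 6.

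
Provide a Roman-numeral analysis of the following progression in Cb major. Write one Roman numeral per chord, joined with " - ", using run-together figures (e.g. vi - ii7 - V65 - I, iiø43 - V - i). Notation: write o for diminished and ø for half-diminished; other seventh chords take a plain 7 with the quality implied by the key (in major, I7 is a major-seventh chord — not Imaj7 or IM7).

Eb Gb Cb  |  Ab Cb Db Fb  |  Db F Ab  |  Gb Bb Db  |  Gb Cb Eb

I6 - ii43 - V/V - V - I64

Eb-Gb-Cb: major triad on Cb = scale degree 1 → I6.
Ab-Cb-Db-Fb: minor seventh chord on Db = scale degree 2 → ii43.
Db-F-Ab is the secondary dominant of V (major triad on Db): V/V.
Gb-Bb-Db: root Gb is the dominant; major triad there is V.
Gb-Cb-Eb: root Cb is the tonic; major triad there is I64.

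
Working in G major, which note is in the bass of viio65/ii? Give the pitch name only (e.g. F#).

B

The applied chord viio65/ii is rooted on G#: G#-B-D-F.
The figure 65 means first inversion — the third is in the bass.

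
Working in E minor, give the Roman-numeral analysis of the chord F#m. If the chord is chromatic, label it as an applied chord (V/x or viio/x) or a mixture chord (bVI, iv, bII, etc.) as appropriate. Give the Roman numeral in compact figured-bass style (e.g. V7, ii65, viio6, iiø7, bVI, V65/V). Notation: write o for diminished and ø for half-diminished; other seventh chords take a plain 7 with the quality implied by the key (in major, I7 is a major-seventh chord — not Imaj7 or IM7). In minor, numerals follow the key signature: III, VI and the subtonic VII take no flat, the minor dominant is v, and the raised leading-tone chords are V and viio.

ii

The pitches F#-A-C# form a minor triad rooted on F#.
F# is the second degree of E minor. This is the minor supertonic, borrowed from the parallel major (the Dorian ii).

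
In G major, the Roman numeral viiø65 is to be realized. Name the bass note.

A

viiø in G major has root F#; the chord is F#-A-C-E.
The figure 65 means first inversion — the third is in the bass.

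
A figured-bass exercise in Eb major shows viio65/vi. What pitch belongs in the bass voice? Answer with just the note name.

The applied chord viio65/vi is rooted on B: B-D-F-Ab.
The figure 65 means first inversion — the third is in the bass.

D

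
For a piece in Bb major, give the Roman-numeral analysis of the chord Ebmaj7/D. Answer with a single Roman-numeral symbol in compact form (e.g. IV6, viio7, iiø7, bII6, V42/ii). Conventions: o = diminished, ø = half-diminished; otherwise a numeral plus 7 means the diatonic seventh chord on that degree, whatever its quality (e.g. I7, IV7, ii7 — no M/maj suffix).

IV42

The pitches Eb-G-Bb-D form a major seventh chord rooted on Eb.
In Bb major, Eb is the subdominant; the diatonic major seventh chord there is IV7.
With D in the bass the chord is in third inversion, so the figured bass is 42.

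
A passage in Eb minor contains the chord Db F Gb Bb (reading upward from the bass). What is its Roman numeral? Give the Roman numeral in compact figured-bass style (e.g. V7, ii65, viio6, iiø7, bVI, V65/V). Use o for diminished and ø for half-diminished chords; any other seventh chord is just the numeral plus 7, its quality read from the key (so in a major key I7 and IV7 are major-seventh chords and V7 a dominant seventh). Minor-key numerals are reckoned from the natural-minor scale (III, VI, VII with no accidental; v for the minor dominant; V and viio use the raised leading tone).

III43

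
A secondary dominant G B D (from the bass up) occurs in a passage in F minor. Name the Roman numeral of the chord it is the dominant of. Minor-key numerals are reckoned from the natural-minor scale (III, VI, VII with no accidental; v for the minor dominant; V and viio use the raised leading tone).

V

The chord is a major triad on G.
A dominant resolves down a perfect fifth: G → C. In F minor, C is scale degree 5, i.e. V.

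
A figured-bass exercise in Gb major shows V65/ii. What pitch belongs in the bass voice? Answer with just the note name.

G

The applied chord V65/ii is rooted on Eb: Eb-G-Bb-Db.
The figure 65 means first inversion — the third is in the bass.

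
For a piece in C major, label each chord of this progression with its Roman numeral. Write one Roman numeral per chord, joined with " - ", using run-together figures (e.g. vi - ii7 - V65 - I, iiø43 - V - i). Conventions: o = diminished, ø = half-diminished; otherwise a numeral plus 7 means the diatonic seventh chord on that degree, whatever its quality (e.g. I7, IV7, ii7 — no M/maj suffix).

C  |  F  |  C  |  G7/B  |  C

I - IV - I - V65 - I

C has root C, degree 1 in C major, so I.
F: major triad on F = scale degree 4 → IV.
C: major triad on C = scale degree 1 → I.
G7/B: root G is the dominant; dominant seventh chord there is V65.
C has root C, degree 1 in C major, so I.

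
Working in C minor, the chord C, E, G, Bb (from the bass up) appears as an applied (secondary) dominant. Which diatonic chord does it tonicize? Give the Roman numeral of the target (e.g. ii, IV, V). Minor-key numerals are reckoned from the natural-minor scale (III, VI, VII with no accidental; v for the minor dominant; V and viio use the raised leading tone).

iv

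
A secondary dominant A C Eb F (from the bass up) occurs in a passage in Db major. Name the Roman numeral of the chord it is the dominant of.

vi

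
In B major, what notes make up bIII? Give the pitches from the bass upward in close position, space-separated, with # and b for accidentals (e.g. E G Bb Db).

D F# A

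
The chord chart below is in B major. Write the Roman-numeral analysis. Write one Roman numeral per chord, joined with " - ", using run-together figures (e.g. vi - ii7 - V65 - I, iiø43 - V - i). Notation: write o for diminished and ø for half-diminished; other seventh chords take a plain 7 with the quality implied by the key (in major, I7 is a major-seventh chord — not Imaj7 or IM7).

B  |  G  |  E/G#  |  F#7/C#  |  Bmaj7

B: root B is the tonic; major triad there is I.
G: major triad on G — chromatic; bVI (borrowed from the parallel minor).
E/G#: root E is the subdominant; major triad there is IV6.
F#7/C#: dominant seventh chord on F# = scale degree 5 → V43.
Bmaj7: root B is the tonic; major seventh chord there is I7.

I - bVI - IV6 - V43 - I7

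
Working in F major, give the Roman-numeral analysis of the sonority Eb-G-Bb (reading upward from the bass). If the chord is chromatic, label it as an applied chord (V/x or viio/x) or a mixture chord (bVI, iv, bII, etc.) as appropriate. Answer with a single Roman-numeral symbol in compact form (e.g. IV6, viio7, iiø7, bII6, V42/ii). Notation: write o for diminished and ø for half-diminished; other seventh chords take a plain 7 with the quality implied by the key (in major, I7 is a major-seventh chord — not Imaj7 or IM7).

bVII

Stacked in thirds the chord is Eb-G-Bb: a major triad on Eb.
Eb is the lowered seventh degree of F major (diatonic 7 would be E). This is a major triad on the lowered seventh degree (the subtonic), borrowed from the parallel minor.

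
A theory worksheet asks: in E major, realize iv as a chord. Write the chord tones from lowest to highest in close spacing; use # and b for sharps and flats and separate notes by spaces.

A C E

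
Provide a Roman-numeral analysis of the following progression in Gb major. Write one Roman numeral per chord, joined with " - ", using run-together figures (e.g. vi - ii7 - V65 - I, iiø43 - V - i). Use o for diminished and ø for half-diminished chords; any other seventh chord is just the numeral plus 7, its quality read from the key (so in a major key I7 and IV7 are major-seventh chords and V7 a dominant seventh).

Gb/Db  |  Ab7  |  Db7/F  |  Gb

Gb/Db has root Gb, degree 1 in Gb major, so I64.
Ab7: chromatic; Ab is V of V, so V7/V.
Db7/F: root Db is the dominant; dominant seventh chord there is V65.
Gb has root Gb, degree 1 in Gb major, so I.

I64 - V7/V - V65 - I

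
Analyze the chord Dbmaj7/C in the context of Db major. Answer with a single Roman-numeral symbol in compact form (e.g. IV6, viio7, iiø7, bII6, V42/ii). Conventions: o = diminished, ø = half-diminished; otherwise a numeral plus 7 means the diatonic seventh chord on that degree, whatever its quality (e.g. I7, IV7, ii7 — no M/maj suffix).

I42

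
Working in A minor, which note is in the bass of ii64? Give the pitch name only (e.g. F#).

ii in A minor has root B; the chord is B-D-F#.
The figure 64 means second inversion — the fifth is in the bass.

F#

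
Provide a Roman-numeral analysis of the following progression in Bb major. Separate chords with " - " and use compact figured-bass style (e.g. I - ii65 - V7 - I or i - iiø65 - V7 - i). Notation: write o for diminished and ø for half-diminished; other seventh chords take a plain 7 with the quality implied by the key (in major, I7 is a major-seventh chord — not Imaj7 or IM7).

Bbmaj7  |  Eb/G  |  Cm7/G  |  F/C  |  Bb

I7 - IV6 - ii43 - V64 - I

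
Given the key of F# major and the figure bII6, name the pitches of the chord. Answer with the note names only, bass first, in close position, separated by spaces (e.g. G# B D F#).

B D G

Scale degree 2 in F# major is G#; lowering it a half step gives G. bII6 is the Neapolitan sixth — a major triad on the lowered second degree, here in its customary first inversion.
So the chord is G-B-D, a major triad.
With the 6 figure the chord is in first inversion; from the bass B upward in close position it reads B-D-G.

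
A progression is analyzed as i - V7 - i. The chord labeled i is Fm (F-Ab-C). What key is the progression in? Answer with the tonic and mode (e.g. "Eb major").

The anchor chord is a minor triad on F, labeled i.
If F is scale degree 1 and the mode makes that degree carry a minor triad, the tonic is F and the mode is minor.

F minor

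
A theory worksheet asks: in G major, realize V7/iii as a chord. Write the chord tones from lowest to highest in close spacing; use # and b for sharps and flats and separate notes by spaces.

V7/iii is a secondary dominant — the dominant seventh of iii. iii in G major is B, so the applied chord's root is F#, a perfect fifth above.
Building a dominant seventh chord on F# gives F#-A#-C#-E.

F# A# C# E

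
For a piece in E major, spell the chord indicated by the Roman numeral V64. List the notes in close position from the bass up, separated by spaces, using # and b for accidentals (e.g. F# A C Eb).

F# B D#

The numeral's case and figure indicate a major triad. In E major its root, the fifth degree, is B.
That chord is spelled B-D#-F#.
The figured bass 64 indicates second inversion, placing the fifth (F#) in the bass: F#-B-D#.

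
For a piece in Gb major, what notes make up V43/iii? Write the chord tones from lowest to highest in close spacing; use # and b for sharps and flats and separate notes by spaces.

C Eb F A

The slash means an applied dominant: we want the dominant of iii. In Gb major, iii is Bb minor, and its dominant is built on F.
Building a dominant seventh chord on F gives F-A-C-Eb.
With the 43 figure the chord is in second inversion; from the bass C upward in close position it reads C-Eb-F-A.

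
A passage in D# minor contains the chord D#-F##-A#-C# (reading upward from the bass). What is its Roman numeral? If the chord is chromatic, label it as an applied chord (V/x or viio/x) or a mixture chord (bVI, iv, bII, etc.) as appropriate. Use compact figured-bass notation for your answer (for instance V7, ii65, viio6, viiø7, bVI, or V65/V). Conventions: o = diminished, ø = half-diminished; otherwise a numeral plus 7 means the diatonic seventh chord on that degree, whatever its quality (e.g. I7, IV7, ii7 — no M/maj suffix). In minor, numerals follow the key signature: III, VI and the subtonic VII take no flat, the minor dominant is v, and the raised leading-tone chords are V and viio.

The pitches D#-F##-A#-C# form a dominant seventh chord rooted on D#.
D# is not a diatonic chord root with this quality in D# minor, but it lies a perfect fifth above G# (iv), so the chord functions as an applied dominant of iv.

V7/iv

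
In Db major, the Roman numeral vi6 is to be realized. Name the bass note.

Db

vi in Db major has root Bb; the chord is Bb-Db-F.
The figure 6 means first inversion — the third is in the bass.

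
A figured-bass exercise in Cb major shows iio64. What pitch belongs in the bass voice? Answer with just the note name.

iio in Cb major has root Db; the chord is Db-Fb-Abb.
The figure 64 means second inversion — the fifth is in the bass.

Abb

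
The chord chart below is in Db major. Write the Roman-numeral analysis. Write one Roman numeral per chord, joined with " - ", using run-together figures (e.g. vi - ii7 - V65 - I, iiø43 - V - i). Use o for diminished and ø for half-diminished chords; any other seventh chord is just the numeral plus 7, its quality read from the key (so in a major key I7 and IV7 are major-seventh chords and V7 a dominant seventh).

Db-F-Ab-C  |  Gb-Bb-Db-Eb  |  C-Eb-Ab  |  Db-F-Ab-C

I7 - ii65 - V6 - I7

Db-F-Ab-C has root Db, degree 1 in Db major, so I7.
Gb-Bb-Db-Eb has root Eb, degree 2 in Db major, so ii65.
C-Eb-Ab: major triad on Ab = scale degree 5 → V6.
Db-F-Ab-C: major seventh chord on Db = scale degree 1 → I7.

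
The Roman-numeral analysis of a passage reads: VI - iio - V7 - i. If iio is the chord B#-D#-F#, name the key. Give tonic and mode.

A# minor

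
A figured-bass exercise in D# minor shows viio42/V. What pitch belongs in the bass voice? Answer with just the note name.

F#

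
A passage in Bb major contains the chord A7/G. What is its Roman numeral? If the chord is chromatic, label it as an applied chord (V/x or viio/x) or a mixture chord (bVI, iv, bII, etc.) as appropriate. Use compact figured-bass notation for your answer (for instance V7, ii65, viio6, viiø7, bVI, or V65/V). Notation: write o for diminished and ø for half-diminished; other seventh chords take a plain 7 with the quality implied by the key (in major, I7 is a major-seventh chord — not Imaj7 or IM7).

V42/iii

The pitches A-C#-E-G form a dominant seventh chord rooted on A.
A is not a diatonic chord root with this quality in Bb major, but it lies a perfect fifth above D (iii), so the chord functions as an applied dominant of iii.
With G in the bass the chord is in third inversion, so the figured bass is 42.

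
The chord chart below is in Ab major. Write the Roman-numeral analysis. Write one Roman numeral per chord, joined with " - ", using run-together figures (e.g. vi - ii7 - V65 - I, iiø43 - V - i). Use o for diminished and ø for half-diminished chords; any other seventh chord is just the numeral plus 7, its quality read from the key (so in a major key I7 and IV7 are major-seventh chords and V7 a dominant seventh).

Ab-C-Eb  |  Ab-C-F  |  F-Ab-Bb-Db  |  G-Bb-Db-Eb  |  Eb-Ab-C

I - vi6 - ii43 - V65 - I64

Ab-C-Eb has root Ab, degree 1 in Ab major, so I.
Ab-C-F: root F is the submediant; minor triad there is vi6.
F-Ab-Bb-Db has root Bb, degree 2 in Ab major, so ii43.
G-Bb-Db-Eb has root Eb, degree 5 in Ab major, so V65.
Eb-Ab-C has root Ab, degree 1 in Ab major, so I64.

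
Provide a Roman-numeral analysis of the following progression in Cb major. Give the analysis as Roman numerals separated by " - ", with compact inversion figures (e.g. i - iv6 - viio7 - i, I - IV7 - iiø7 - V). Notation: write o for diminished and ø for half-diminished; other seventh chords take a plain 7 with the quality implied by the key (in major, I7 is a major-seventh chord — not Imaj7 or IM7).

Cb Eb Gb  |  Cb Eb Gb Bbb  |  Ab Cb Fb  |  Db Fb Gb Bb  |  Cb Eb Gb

I - V7/IV - IV6 - V43 - I

Cb-Eb-Gb: major triad on Cb = scale degree 1 → I.
Cb-Eb-Gb-Bbb is the secondary dominant of IV (dominant seventh chord on Cb): V7/IV.
Ab-Cb-Fb has root Fb, degree 4 in Cb major, so IV6.
Db-Fb-Gb-Bb has root Gb, degree 5 in Cb major, so V43.
Cb-Eb-Gb has root Cb, degree 1 in Cb major, so I.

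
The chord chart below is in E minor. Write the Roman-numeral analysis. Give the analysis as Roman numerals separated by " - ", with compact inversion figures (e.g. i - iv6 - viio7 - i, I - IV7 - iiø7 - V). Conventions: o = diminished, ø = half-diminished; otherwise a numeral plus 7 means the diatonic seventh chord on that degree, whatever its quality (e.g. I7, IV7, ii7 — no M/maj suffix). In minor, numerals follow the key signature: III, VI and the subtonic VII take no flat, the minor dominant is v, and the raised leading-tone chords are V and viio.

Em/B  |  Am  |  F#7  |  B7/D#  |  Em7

Em/B: root E is the tonic; minor triad there is i64.
Am has root A, degree 4 in E minor, so iv.
F#7: a dominant seventh chord on F#, the applied dominant of V → V7/V.
B7/D#: dominant seventh chord on B = scale degree 5 → V65.
Em7: root E is the tonic; minor seventh chord there is i7.

i64 - iv - V7/V - V65 - i7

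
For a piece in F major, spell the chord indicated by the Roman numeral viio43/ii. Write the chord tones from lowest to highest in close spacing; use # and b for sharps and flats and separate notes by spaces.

C Eb F# A

The slash marks an applied leading-tone chord: viio of ii. In F major, ii is G, so the leading tone to it is F#, a half step below.
Building a fully diminished seventh chord on F# gives F#-A-C-Eb.
With the 43 figure the chord is in second inversion; from the bass C upward in close position it reads C-Eb-F#-A.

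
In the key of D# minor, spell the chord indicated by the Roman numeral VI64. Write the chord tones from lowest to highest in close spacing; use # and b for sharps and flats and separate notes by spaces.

The numeral's case and figure indicate a major triad. In D# minor its root, the sixth degree, is B.
That chord is spelled B-D#-F#.
With the 64 figure the chord is in second inversion; from the bass F# upward in close position it reads F#-B-D#.

F# B D#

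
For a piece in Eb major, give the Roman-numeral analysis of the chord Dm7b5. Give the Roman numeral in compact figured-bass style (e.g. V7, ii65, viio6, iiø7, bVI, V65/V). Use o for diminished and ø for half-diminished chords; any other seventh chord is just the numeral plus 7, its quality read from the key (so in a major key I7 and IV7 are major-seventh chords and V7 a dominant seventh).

viiø7

The pitches D-F-Ab-C form a half-diminished seventh chord rooted on D.
In Eb major, D is the leading tone; the diatonic half-diminished seventh chord there is viiø7.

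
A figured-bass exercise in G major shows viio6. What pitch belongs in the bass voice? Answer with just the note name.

A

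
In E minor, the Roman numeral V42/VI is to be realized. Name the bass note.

The applied chord V42/VI is rooted on G: G-B-D-F.
The figure 42 means third inversion — the seventh is in the bass.

F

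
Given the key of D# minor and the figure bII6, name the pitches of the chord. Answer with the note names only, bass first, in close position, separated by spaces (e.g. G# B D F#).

bII6 is the Neapolitan sixth — a major triad on the lowered second degree, here in its customary first inversion. In D# minor that root is E.
So the chord is E-G#-B.
The figured bass 6 indicates first inversion, placing the third (G#) in the bass: G#-B-E.

G# B E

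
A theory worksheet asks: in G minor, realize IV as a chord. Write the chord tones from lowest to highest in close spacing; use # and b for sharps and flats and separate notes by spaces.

C E G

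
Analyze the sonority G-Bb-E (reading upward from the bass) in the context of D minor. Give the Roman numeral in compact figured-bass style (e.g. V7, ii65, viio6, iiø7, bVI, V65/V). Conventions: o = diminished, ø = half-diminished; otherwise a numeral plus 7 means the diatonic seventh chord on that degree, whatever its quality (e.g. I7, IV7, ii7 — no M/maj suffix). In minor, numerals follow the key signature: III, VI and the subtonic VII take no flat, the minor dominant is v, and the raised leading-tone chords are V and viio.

iio6

Stacked in thirds the chord is E-G-Bb: a diminished triad on E.
In D minor, E is the supertonic; the diatonic diminished triad there is iio.
With G in the bass the chord is in first inversion, so the figured bass is 6.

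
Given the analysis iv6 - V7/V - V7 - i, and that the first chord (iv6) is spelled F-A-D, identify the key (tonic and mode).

A minor

The chord Dm/F is a minor triad rooted on D; its label is iv6.
Counting down 3 scale steps from D places the tonic on A; a minor triad on degree 4 is diatonic only in minor.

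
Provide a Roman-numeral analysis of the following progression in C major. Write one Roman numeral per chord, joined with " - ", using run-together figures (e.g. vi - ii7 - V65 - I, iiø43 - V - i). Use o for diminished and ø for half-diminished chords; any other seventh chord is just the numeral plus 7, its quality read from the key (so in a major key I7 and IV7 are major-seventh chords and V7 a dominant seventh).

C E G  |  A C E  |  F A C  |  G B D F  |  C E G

I - vi - IV - V7 - I

C-E-G has root C, degree 1 in C major, so I.
A-C-E: root A is the submediant; minor triad there is vi.
F-A-C: major triad on F = scale degree 4 → IV.
G-B-D-F: dominant seventh chord on G = scale degree 5 → V7.
C-E-G has root C, degree 1 in C major, so I.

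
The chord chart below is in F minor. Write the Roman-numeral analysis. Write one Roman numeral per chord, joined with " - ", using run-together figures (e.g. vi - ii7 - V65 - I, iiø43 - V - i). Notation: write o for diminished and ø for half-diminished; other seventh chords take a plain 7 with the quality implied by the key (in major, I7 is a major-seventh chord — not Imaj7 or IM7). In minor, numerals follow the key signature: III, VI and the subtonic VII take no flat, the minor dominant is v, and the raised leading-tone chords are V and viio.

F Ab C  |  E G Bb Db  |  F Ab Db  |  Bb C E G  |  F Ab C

i - viio7 - VI6 - V42 - i

F-Ab-C: minor triad on F = scale degree 1 → i.
E-G-Bb-Db: root E is the leading tone; fully diminished seventh chord there is viio7.
F-Ab-Db: root Db is the submediant; major triad there is VI6.
Bb-C-E-G: dominant seventh chord on C = scale degree 5 → V42.
F-Ab-C has root F, degree 1 in F minor, so i.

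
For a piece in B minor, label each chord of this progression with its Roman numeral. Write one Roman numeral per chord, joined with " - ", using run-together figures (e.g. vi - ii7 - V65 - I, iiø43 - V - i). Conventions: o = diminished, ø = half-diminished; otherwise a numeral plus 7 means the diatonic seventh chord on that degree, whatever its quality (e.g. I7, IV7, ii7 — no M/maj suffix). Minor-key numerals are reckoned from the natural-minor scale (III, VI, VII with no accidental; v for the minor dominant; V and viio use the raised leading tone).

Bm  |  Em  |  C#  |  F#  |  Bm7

i - iv - V/V - V - i7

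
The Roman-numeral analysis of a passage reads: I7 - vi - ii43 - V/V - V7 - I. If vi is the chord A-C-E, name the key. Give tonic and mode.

C major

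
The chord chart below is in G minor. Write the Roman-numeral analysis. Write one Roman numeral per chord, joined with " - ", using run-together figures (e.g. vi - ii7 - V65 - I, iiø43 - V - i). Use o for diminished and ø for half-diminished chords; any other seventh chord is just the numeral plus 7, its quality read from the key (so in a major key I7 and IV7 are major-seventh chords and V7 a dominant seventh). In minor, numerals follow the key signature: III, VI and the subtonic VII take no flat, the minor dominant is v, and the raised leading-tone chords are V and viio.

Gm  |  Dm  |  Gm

Gm: root G is the tonic; minor triad there is i.
Dm: root D is the dominant; minor triad there is v.
Gm: minor triad on G = scale degree 1 → i.

i - v - i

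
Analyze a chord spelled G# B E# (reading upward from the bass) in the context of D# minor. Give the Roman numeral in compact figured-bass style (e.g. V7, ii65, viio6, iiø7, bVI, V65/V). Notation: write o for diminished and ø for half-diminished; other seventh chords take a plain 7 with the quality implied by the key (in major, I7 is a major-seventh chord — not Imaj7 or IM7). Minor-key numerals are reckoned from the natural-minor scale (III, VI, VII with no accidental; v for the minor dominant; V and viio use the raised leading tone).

iio6

Stacked in thirds the chord is E#-G#-B: a diminished triad on E#.
In D# minor, E# is the supertonic; the diatonic diminished triad there is iio.
With G# in the bass the chord is in first inversion, so the figured bass is 6.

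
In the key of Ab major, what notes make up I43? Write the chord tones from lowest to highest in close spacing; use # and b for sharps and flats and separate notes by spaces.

The numeral's case and figure indicate a major seventh chord. In Ab major its root, scale degree 1, is Ab.
That chord is spelled Ab-C-Eb-G.
With the 43 figure the chord is in second inversion; from the bass Eb upward in close position it reads Eb-G-Ab-C.

Eb G Ab C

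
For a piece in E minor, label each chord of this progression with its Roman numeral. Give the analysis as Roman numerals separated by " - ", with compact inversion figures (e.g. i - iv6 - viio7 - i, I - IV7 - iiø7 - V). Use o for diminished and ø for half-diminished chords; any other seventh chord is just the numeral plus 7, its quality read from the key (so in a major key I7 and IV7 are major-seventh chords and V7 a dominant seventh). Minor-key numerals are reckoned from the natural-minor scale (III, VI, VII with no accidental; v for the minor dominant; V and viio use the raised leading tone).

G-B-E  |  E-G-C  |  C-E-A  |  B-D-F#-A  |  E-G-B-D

i6 - VI6 - iv6 - v7 - i7

G-B-E has root E, degree 1 in E minor, so i6.
E-G-C: root C is the submediant; major triad there is VI6.
C-E-A: root A is the subdominant; minor triad there is iv6.
B-D-F#-A: root B is the dominant; minor seventh chord there is v7.
E-G-B-D has root E, degree 1 in E minor, so i7.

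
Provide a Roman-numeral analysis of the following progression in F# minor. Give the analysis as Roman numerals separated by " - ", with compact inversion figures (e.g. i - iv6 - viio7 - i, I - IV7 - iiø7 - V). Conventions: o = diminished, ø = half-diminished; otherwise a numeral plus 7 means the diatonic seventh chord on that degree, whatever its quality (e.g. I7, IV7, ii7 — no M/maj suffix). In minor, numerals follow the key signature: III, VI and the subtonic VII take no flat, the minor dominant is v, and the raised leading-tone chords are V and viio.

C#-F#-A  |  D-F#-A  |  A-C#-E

i64 - VI - III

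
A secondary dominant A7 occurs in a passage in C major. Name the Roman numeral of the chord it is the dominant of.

ii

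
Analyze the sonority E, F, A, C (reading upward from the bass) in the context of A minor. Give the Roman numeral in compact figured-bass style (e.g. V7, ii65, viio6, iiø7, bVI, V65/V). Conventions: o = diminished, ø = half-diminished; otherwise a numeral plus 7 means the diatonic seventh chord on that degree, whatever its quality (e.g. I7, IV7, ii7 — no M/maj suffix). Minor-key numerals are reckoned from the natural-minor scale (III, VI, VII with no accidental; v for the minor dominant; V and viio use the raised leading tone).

VI42

The pitches F-A-C-E form a major seventh chord rooted on F.
F is scale degree 6 in A minor, and a major seventh chord on that degree is written VI7.
With E in the bass the chord is in third inversion, so the figured bass is 42.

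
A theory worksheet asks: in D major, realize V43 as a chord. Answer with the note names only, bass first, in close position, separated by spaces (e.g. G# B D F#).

E G A C#

The numeral's case and figure indicate a dominant seventh chord. In D major its root, scale degree 5, is A.
That chord is spelled A-C#-E-G.
The figured bass 43 indicates second inversion, placing the fifth (E) in the bass: E-G-A-C#.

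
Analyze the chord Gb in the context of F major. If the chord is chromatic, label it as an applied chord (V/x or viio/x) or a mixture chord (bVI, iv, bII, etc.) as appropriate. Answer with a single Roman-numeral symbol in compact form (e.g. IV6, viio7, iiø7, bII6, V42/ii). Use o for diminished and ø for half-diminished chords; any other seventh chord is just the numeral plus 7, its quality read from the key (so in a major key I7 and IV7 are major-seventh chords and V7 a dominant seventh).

bII

The pitches Gb-Bb-Db form a major triad rooted on Gb.
Gb is the lowered second degree of F major (diatonic 2 would be G). This is the Neapolitan chord — a major triad on the lowered second degree.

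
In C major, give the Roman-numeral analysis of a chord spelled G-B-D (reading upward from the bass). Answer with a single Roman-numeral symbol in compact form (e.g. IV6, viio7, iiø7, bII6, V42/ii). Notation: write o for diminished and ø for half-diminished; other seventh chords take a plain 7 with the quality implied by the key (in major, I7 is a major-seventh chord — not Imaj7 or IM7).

The pitches G-B-D form a major triad rooted on G.
G is scale degree 5 in C major, and a major triad on that degree is written V.

V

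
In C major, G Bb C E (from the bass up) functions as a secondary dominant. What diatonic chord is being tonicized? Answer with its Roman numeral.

IV

The chord is a dominant seventh chord on C.
A dominant resolves down a perfect fifth: C → F. In C major, F is scale degree 4, i.e. IV.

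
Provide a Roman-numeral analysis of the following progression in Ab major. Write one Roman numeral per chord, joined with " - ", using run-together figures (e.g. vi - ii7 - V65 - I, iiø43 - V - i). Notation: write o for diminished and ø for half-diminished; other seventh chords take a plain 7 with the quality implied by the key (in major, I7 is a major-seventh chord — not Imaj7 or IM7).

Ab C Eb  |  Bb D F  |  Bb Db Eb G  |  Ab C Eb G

I - V/V - V43 - I7

Ab-C-Eb: root Ab is the tonic; major triad there is I.
Bb-D-F: a major triad on Bb, the applied dominant of V → V/V.
Bb-Db-Eb-G: dominant seventh chord on Eb = scale degree 5 → V43.
Ab-C-Eb-G: major seventh chord on Ab = scale degree 1 → I7.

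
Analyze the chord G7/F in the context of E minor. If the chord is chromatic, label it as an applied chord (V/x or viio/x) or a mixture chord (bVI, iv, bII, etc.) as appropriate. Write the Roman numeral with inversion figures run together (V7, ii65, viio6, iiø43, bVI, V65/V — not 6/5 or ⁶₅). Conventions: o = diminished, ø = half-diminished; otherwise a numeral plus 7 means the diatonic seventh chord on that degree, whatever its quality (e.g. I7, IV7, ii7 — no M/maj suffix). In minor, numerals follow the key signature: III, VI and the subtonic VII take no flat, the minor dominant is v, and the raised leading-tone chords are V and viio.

Stacked in thirds the chord is G-B-D-F: a dominant seventh chord on G.
G is not a diatonic chord root with this quality in E minor, but it lies a perfect fifth above C (VI), so the chord functions as an applied dominant of VI.
With F in the bass the chord is in third inversion, so the figured bass is 42.

V42/VI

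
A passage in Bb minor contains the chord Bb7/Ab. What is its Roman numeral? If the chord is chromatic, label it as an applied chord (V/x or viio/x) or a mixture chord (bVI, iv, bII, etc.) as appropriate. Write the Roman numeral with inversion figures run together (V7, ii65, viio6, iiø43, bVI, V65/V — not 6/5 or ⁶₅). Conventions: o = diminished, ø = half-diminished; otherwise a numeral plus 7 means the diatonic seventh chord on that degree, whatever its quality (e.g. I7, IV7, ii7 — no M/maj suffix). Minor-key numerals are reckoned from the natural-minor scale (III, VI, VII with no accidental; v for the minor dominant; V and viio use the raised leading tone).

V42/iv

Stacked in thirds the chord is Bb-D-F-Ab: a dominant seventh chord on Bb.
Bb is not a diatonic chord root with this quality in Bb minor, but it lies a perfect fifth above Eb (iv), so the chord functions as an applied dominant of iv.
With Ab in the bass the chord is in third inversion, so the figured bass is 42.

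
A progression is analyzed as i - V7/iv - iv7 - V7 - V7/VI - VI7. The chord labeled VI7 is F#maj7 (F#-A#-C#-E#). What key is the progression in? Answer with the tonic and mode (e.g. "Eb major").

A# minor

The anchor chord is a major seventh chord on F#, labeled VI7.
VI7 on F# implies F# is the submediant; that puts the tonic at A#, and the uppercase numeral fits minor mode.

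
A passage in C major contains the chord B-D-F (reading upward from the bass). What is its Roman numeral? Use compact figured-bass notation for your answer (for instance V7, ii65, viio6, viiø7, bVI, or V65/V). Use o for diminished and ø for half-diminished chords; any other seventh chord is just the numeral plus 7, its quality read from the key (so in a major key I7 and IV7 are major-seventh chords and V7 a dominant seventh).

viio

Stacked in thirds the chord is B-D-F: a diminished triad on B.
In C major, B is the leading tone; the diatonic diminished triad there is viio.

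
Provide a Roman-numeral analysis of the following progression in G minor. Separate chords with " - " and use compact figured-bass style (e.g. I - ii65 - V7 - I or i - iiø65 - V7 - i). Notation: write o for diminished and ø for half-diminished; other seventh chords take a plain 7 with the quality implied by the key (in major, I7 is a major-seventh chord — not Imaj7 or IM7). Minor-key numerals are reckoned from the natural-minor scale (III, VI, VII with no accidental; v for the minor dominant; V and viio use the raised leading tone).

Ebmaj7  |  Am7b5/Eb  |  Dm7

VI7 - iiø43 - v7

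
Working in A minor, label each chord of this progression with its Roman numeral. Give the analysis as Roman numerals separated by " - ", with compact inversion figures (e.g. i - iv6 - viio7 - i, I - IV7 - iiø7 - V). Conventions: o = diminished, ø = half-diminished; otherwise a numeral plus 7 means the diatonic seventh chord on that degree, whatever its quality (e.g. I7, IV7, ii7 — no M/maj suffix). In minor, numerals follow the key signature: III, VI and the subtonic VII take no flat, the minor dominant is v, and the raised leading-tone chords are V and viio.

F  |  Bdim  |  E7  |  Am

VI - iio - V7 - i

F: root F is the submediant; major triad there is VI.
Bdim: root B is the supertonic; diminished triad there is iio.
E7: dominant seventh chord on E = scale degree 5 → V7.
Am has root A, degree 1 in A minor, so i.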